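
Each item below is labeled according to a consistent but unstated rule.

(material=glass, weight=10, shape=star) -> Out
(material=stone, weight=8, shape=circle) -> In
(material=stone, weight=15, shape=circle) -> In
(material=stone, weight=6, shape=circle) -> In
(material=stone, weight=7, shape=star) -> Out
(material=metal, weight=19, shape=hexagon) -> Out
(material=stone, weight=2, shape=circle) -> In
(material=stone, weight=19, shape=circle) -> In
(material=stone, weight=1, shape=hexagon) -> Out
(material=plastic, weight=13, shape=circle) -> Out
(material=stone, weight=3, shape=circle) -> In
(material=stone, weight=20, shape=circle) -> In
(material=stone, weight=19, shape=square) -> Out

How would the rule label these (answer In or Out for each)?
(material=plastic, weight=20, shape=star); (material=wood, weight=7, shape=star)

The pattern is that an item is 'In' exactly when: shape is circle AND material is stone.
(material=plastic, weight=20, shape=star) → shape is star, material is plastic → Out.
(material=wood, weight=7, shape=star) → shape is star, material is wood → Out.

Out, Out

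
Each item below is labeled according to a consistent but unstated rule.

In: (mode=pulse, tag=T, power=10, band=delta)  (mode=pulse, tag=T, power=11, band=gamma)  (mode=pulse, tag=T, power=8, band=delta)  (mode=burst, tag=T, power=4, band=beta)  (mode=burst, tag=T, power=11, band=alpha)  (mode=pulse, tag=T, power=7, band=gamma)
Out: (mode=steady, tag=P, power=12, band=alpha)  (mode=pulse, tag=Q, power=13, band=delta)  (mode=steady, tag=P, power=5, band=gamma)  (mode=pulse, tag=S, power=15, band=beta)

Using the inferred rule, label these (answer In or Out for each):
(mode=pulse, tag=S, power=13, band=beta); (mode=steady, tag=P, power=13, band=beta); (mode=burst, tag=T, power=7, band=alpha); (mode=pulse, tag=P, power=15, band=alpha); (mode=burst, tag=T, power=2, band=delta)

Out, Out, In, Out, In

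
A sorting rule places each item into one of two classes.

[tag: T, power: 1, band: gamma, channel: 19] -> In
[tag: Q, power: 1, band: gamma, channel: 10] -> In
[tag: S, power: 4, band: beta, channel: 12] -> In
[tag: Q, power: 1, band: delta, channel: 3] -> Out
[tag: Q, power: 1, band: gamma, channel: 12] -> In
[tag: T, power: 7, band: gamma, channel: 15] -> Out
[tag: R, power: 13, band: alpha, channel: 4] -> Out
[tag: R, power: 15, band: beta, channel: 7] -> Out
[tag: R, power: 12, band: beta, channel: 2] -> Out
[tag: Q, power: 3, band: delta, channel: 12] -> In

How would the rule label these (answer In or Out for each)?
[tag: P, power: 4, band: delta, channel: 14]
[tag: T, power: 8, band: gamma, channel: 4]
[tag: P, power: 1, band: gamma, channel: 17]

A rule that fits every label: power ≤ 4 AND channel ≥ 4 — true of each 'In' example, false of each 'Out' one.
[tag: P, power: 4, band: delta, channel: 14] → power = 4, channel = 14 → In.
[tag: T, power: 8, band: gamma, channel: 4] → power = 8, channel = 4 → Out.
[tag: P, power: 1, band: gamma, channel: 17] → power = 1, channel = 17 → In.

In, Out, In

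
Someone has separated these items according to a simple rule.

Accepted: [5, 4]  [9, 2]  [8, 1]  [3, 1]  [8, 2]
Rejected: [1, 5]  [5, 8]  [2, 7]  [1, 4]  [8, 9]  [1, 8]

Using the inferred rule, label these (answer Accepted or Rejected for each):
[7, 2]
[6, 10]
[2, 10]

Accepted, Rejected, Rejected

The classifier is using: first > second.
Accepted: [7, 2], since 7 > 2. Rejected: [6, 10], since 6 < 10. Rejected: [2, 10], since 2 < 10.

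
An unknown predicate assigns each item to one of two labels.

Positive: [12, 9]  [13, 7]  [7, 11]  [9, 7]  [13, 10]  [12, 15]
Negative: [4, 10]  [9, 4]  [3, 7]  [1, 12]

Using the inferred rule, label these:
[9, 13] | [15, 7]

Positive, Positive

The rule appears to be: sum ≥ 16.
[9, 13]: 9+13 = 22, has this property → Positive.
[15, 7]: 15+7 = 22, has this property → Positive.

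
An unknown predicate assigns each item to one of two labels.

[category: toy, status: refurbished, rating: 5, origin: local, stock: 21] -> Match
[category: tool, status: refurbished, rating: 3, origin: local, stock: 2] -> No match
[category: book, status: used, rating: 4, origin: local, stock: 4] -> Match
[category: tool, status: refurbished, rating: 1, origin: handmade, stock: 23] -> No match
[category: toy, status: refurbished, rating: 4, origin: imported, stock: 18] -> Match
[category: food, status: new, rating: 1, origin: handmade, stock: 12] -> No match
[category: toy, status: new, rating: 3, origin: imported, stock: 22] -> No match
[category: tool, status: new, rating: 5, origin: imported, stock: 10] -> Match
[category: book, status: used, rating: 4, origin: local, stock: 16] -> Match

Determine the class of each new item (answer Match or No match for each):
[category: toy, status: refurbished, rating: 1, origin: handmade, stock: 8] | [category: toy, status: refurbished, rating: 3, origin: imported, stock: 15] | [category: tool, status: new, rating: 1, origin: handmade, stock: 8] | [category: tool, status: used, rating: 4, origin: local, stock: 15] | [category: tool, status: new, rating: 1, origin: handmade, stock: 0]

No match, No match, No match, Match, No match

The rule appears to be: rating ≥ 4.
[category: toy, status: refurbished, rating: 1, origin: handmade, stock: 8]: rating = 1 — fails the rule, so No match. [category: toy, status: refurbished, rating: 3, origin: imported, stock: 15]: rating = 3 — fails the rule, so No match. [category: tool, status: new, rating: 1, origin: handmade, stock: 8]: rating = 1 — fails the rule, so No match. [category: tool, status: used, rating: 4, origin: local, stock: 15]: rating = 4 — fits, so Match. [category: tool, status: new, rating: 1, origin: handmade, stock: 0]: rating = 1 — fails the rule, so No match.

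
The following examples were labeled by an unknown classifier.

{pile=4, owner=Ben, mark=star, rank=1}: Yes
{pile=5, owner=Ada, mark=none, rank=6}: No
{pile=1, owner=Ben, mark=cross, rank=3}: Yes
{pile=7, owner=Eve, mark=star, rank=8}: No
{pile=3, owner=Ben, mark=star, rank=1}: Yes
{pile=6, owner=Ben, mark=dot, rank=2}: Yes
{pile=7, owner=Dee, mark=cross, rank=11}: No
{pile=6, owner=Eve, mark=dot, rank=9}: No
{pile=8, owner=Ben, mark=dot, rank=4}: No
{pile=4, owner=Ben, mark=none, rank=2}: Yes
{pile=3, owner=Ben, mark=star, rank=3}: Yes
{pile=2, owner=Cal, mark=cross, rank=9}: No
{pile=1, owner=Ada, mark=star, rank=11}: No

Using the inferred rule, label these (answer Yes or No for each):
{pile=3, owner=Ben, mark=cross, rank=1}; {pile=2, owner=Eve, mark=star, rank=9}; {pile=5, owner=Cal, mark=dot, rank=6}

One predicate separates the groups cleanly: rank ≤ 3.
{pile=3, owner=Ben, mark=cross, rank=1} → rank = 1 → Yes. {pile=2, owner=Eve, mark=star, rank=9} → rank = 9 → No. {pile=5, owner=Cal, mark=dot, rank=6} → rank = 6 → No.

Yes, No, No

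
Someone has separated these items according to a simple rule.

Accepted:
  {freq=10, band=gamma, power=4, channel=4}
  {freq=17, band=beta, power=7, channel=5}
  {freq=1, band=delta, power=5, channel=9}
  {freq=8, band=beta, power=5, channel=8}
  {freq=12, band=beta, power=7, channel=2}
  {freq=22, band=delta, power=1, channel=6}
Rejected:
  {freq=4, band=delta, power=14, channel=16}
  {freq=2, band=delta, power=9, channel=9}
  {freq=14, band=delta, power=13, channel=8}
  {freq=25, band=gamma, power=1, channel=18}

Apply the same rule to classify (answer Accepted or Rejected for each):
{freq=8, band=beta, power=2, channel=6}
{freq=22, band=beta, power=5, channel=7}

Rule: freq ≤ 22 AND power ≤ 7. This holds for each 'Accepted' example and fails for each 'Rejected' one.
{freq=8, band=beta, power=2, channel=6} — freq = 8, power = 2, hence Accepted.
{freq=22, band=beta, power=5, channel=7} — freq = 22, power = 5, hence Accepted.

Accepted, Accepted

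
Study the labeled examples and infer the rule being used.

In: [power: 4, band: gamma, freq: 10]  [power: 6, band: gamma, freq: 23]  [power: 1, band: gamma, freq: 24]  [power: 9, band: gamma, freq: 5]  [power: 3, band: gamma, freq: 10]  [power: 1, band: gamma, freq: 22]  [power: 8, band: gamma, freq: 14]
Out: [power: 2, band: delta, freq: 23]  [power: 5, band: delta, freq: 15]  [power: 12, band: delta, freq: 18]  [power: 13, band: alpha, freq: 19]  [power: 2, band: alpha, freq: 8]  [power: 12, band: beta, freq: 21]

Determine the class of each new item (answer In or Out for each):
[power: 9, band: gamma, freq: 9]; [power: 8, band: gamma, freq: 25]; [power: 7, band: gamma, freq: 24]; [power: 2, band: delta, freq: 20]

Every 'In' example satisfies: band is gamma. None of the 'Out' examples do.
In: [power: 9, band: gamma, freq: 9], since band is gamma.
In: [power: 8, band: gamma, freq: 25], since band is gamma.
In: [power: 7, band: gamma, freq: 24], since band is gamma.
Out: [power: 2, band: delta, freq: 20], since band is delta.

In, In, In, Out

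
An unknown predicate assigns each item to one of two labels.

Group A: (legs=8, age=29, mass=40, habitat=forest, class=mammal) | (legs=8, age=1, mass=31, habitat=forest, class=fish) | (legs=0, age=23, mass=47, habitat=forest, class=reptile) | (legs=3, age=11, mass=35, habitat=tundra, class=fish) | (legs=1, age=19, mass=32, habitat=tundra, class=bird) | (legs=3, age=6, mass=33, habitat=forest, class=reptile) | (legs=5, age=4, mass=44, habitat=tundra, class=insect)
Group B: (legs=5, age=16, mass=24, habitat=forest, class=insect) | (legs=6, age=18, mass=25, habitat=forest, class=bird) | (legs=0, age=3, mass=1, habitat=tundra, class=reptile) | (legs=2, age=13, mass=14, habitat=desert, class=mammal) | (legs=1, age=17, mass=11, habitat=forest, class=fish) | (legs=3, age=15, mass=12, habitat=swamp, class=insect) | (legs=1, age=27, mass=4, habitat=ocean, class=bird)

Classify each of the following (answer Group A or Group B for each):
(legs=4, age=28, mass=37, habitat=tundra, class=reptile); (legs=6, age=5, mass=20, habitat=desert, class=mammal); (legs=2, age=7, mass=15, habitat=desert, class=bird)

Group A, Group B, Group B

The classifier is using: mass ≥ 31.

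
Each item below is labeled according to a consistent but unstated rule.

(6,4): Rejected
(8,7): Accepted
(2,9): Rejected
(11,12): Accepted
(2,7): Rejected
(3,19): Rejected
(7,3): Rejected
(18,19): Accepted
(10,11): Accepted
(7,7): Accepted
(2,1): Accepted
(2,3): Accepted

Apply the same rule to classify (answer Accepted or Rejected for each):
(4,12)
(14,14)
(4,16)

Rejected, Accepted, Rejected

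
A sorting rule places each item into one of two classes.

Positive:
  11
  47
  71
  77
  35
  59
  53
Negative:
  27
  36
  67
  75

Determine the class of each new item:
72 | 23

The rule appears to be: ≡ 2 (mod 3).
Negative: 72, since 72 mod 3 = 0.
Positive: 23, since 23 mod 3 = 2.

Negative, Positive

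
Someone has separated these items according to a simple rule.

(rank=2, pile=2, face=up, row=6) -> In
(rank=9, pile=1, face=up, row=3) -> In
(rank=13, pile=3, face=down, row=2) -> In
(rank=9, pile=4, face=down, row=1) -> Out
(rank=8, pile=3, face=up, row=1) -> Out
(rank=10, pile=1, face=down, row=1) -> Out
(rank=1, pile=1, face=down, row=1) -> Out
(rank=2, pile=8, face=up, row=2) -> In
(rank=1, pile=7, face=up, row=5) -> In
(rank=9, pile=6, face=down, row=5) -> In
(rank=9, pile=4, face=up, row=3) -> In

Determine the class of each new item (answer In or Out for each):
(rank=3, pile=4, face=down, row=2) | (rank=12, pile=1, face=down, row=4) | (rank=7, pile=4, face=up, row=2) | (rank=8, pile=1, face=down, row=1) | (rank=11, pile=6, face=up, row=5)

The pattern is that an item is 'In' exactly when: row ≥ 2.
In: (rank=3, pile=4, face=down, row=2), since row = 2. In: (rank=12, pile=1, face=down, row=4), since row = 4. In: (rank=7, pile=4, face=up, row=2), since row = 2. Out: (rank=8, pile=1, face=down, row=1), since row = 1. In: (rank=11, pile=6, face=up, row=5), since row = 5.

In, In, In, Out, In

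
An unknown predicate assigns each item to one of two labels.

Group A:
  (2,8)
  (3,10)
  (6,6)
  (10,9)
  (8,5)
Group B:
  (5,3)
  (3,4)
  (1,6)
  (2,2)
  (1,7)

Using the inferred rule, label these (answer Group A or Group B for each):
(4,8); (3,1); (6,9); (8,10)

Group A, Group B, Group A, Group A

Every 'Group A' example satisfies: sum ≥ 10. None of the 'Group B' examples do.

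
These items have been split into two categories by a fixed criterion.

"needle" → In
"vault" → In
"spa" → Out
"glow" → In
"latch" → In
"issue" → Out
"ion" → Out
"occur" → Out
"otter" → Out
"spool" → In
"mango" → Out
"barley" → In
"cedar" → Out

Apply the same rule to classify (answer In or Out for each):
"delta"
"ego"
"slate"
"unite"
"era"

Every 'In' example satisfies: contains 'l'. None of the 'Out' examples do.
"delta": has 'l', passes → In.
"ego": no 'l', lacks this property → Out.
"slate": has 'l', passes → In.
"unite": no 'l', lacks this property → Out.
"era": no 'l', lacks this property → Out.

In, Out, In, Out, Out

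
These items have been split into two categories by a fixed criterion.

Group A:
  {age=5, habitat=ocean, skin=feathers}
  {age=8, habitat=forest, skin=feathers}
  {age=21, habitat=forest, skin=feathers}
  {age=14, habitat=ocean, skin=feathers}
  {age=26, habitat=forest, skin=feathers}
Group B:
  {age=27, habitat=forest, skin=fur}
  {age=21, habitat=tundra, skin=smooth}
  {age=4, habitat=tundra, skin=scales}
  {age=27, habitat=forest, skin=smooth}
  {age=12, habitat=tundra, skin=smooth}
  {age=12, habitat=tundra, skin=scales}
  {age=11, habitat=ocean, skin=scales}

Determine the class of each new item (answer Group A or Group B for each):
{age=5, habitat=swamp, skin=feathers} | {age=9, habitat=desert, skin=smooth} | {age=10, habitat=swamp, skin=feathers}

Group A, Group B, Group A

Rule: skin is feathers. This holds for each 'Group A' example and fails for each 'Group B' one.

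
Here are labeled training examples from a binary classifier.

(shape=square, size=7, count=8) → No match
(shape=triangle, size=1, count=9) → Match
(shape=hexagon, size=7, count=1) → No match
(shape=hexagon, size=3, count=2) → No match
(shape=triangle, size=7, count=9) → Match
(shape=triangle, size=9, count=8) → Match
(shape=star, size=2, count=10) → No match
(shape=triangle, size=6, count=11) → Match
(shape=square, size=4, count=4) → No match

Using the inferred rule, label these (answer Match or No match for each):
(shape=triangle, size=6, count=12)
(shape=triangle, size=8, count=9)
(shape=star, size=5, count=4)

Looking at the examples, the only property every 'Match' case has and every 'No match' case lacks is: shape is triangle.
Match: (shape=triangle, size=6, count=12), since shape is triangle.
Match: (shape=triangle, size=8, count=9), since shape is triangle.
No match: (shape=star, size=5, count=4), since shape is star.

Match, Match, No match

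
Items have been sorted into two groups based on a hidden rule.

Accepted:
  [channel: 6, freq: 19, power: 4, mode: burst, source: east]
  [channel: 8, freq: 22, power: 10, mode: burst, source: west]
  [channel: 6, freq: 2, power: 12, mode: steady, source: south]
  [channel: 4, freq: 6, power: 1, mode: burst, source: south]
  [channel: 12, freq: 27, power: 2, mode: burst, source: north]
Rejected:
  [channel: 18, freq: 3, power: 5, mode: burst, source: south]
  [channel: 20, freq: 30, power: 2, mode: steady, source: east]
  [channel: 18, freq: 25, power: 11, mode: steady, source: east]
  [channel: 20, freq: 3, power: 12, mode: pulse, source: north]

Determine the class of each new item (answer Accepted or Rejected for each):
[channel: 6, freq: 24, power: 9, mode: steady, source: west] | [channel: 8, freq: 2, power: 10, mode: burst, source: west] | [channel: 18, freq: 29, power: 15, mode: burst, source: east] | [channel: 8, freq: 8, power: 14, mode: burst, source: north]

The rule appears to be: channel ≤ 12.

Accepted, Accepted, Rejected, Accepted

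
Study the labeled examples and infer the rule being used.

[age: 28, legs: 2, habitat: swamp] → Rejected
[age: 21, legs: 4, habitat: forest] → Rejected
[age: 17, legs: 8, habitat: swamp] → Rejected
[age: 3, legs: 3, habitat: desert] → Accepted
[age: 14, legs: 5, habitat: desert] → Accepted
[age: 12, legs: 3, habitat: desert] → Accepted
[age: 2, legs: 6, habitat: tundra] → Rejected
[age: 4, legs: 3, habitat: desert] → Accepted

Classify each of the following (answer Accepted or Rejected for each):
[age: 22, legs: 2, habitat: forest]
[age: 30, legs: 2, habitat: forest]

Rejected, Rejected

All 'Accepted' examples share one property — habitat is desert — and every 'Rejected' example lacks it.
[age: 22, legs: 2, habitat: forest]: Rejected (habitat is forest). [age: 30, legs: 2, habitat: forest]: Rejected (habitat is forest).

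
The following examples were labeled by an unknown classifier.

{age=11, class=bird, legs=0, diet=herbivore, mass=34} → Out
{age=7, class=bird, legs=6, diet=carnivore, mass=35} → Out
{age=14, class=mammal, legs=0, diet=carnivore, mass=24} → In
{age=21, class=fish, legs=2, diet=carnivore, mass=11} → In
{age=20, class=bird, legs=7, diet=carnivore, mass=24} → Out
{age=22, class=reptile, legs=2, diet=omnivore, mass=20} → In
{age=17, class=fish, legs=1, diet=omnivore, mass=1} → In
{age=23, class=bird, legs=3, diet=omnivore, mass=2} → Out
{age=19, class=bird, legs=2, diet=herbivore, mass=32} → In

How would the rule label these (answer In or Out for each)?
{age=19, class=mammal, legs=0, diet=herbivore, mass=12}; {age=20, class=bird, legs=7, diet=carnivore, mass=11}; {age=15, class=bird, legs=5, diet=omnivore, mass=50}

In, Out, Out

Rule: legs ≤ 2 AND age ≥ 14. This holds for each 'In' example and fails for each 'Out' one.
{age=19, class=mammal, legs=0, diet=herbivore, mass=12}: In (legs = 0, age = 19). {age=20, class=bird, legs=7, diet=carnivore, mass=11}: Out (legs = 7, age = 20). {age=15, class=bird, legs=5, diet=omnivore, mass=50}: Out (legs = 5, age = 15).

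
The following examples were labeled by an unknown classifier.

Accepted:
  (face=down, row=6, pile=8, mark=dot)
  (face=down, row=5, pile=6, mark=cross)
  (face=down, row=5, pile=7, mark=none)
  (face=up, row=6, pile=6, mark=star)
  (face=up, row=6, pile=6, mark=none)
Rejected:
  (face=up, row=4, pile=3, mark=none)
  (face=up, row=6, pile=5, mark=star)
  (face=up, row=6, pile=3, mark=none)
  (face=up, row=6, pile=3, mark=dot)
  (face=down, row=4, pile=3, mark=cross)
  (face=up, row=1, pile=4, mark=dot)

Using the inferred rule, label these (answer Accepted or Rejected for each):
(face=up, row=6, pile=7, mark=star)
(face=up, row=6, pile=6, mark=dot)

Accepted, Accepted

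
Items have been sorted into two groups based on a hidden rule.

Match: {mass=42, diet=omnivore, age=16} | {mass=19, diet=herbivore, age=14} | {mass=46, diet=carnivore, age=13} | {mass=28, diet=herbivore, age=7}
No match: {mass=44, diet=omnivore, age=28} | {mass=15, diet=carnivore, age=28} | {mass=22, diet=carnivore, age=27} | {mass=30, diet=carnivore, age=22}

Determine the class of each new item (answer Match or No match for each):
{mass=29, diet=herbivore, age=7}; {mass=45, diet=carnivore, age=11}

Match, Match

One predicate separates the groups cleanly: age ≤ 16.
{mass=29, diet=herbivore, age=7}: Match (age = 7). {mass=45, diet=carnivore, age=11}: Match (age = 11).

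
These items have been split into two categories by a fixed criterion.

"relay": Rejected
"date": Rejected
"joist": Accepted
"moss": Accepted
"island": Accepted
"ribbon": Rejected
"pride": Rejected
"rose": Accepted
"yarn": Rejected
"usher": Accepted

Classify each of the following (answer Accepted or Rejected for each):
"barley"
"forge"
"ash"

The pattern is that an item is 'Accepted' exactly when: contains 's'.
"barley": no 's', fails this test → Rejected. "forge": no 's', fails this test → Rejected. "ash": has 's', meets the rule → Accepted.

Rejected, Rejected, Accepted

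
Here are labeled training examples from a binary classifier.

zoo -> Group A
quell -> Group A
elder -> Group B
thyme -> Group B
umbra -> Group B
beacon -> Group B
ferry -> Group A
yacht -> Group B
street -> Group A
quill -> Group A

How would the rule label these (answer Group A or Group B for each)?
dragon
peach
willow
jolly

Group B, Group B, Group A, Group A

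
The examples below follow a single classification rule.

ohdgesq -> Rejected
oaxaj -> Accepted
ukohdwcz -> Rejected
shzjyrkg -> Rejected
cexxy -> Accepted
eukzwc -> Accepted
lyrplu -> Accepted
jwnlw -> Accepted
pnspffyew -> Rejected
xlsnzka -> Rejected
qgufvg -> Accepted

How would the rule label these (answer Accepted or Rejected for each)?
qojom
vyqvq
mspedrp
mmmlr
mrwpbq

Accepted, Accepted, Rejected, Accepted, Accepted

The pattern is that an item is 'Accepted' exactly when: length ≤ 6.
qojom → length 5 → Accepted.
vyqvq → length 5 → Accepted.
mspedrp → length 7 → Rejected.
mmmlr → length 5 → Accepted.
mrwpbq → length 6 → Accepted.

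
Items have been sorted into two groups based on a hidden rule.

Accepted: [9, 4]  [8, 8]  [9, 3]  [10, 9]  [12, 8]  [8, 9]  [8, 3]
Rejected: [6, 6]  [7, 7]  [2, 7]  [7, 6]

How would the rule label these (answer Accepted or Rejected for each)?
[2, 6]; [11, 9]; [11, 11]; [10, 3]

Rejected, Accepted, Accepted, Accepted

The rule appears to be: first ≥ 8.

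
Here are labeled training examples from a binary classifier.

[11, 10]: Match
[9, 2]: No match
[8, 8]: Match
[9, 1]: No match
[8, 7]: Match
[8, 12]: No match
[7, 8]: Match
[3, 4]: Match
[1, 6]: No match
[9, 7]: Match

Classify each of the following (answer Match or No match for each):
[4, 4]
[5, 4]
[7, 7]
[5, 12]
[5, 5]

Every 'Match' example satisfies: |first − second| ≤ 2. None of the 'No match' examples do.

Match, Match, Match, No match, Match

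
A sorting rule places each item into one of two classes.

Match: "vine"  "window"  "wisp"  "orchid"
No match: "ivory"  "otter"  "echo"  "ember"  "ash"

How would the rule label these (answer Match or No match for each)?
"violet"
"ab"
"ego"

One predicate separates the groups cleanly: even length AND contains 'i'.
"violet": length 6, has 'i', checks out → Match.
"ab": length 2, no 'i', does not fit → No match.
"ego": length 3, no 'i', does not fit → No match.

Match, No match, No match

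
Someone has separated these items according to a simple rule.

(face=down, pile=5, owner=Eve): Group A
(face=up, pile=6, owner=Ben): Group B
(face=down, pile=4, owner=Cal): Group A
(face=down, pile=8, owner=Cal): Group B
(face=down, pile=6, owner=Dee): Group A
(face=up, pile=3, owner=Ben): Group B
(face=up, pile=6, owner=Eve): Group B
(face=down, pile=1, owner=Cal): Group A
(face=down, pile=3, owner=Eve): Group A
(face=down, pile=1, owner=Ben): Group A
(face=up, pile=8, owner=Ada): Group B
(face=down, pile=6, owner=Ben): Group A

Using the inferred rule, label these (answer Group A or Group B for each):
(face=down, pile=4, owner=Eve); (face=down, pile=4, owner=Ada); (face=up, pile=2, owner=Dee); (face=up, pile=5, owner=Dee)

Group A, Group A, Group B, Group B

'Group A' ⟺ face is down AND pile ≤ 6.
(face=down, pile=4, owner=Eve): Group A (face is down, pile = 4). (face=down, pile=4, owner=Ada): Group A (face is down, pile = 4). (face=up, pile=2, owner=Dee): Group B (face is up, pile = 2). (face=up, pile=5, owner=Dee): Group B (face is up, pile = 5).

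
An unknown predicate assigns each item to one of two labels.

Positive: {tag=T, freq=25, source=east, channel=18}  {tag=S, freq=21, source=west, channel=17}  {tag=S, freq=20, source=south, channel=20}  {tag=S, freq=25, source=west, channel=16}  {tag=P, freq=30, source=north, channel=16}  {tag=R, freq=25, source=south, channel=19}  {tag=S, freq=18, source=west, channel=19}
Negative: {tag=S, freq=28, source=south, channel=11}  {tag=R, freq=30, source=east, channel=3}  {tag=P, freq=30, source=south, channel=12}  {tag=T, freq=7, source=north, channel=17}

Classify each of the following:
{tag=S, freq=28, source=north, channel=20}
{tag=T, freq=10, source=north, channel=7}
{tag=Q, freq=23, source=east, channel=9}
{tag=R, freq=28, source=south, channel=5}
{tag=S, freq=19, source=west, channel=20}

Positive, Negative, Negative, Negative, Positive

One predicate separates the groups cleanly: freq ≥ 18 AND channel ≥ 16.
{tag=S, freq=28, source=north, channel=20} → freq = 28, channel = 20 → Positive. {tag=T, freq=10, source=north, channel=7} → freq = 10, channel = 7 → Negative. {tag=Q, freq=23, source=east, channel=9} → freq = 23, channel = 9 → Negative. {tag=R, freq=28, source=south, channel=5} → freq = 28, channel = 5 → Negative. {tag=S, freq=19, source=west, channel=20} → freq = 19, channel = 20 → Positive.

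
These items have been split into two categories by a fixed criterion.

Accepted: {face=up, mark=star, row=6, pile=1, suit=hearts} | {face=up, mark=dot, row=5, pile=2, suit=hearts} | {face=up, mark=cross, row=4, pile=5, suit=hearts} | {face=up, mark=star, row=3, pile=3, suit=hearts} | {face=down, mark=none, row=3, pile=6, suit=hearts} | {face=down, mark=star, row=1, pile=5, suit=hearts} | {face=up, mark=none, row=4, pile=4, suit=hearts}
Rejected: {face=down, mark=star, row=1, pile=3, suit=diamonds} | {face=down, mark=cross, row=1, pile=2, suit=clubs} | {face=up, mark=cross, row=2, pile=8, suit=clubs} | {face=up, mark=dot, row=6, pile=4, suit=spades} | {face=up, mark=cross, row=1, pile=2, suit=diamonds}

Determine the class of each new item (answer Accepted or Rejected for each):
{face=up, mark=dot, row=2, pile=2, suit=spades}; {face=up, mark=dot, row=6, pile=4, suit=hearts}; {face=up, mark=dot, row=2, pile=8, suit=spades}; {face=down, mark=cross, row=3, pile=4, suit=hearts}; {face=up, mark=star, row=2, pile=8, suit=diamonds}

Rejected, Accepted, Rejected, Accepted, Rejected

The common property of the 'Accepted' items is: suit is hearts. No 'Rejected' item has it.
{face=up, mark=dot, row=2, pile=2, suit=spades} → suit is spades → Rejected.
{face=up, mark=dot, row=6, pile=4, suit=hearts} → suit is hearts → Accepted.
{face=up, mark=dot, row=2, pile=8, suit=spades} → suit is spades → Rejected.
{face=down, mark=cross, row=3, pile=4, suit=hearts} → suit is hearts → Accepted.
{face=up, mark=star, row=2, pile=8, suit=diamonds} → suit is diamonds → Rejected.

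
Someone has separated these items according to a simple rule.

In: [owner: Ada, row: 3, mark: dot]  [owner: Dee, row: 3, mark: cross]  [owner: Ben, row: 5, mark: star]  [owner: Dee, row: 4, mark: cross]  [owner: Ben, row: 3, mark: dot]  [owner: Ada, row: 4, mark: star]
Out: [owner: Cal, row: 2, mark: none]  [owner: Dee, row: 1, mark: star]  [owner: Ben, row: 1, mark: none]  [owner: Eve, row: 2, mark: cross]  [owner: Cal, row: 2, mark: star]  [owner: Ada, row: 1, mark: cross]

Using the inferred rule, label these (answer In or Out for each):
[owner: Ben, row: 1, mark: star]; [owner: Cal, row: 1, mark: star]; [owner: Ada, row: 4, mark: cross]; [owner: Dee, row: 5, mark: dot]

'In' ⟺ row ≥ 3.
Out: [owner: Ben, row: 1, mark: star], since row = 1.
Out: [owner: Cal, row: 1, mark: star], since row = 1.
In: [owner: Ada, row: 4, mark: cross], since row = 4.
In: [owner: Dee, row: 5, mark: dot], since row = 5.

Out, Out, In, In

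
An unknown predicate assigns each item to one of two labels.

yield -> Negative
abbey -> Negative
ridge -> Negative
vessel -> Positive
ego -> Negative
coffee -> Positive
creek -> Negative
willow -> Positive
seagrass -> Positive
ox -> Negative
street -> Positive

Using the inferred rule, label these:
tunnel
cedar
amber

Positive, Negative, Negative

Rule: length ≥ 6. This holds for each 'Positive' example and fails for each 'Negative' one.
Positive: tunnel, since length 6. Negative: cedar, since length 5. Negative: amber, since length 5.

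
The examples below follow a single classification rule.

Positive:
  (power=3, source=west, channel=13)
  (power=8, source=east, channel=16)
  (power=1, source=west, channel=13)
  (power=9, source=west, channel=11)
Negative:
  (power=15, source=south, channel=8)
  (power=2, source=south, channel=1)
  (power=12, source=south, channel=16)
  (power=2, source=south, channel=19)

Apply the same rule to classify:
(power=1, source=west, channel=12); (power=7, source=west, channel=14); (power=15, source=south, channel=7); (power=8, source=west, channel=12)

Positive, Positive, Negative, Positive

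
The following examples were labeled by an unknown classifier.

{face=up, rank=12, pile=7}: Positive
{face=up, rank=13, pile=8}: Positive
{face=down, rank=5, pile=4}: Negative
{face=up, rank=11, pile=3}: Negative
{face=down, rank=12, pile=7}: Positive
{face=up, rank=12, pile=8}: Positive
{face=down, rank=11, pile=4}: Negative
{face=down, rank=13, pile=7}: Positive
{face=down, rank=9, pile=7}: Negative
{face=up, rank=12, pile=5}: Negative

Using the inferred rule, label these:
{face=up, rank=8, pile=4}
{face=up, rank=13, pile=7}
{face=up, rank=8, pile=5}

'Positive' ⟺ pile ≥ 7 AND rank ≥ 11.
{face=up, rank=8, pile=4}: pile = 4, rank = 8, lacks this property → Negative. {face=up, rank=13, pile=7}: pile = 7, rank = 13, qualifies → Positive. {face=up, rank=8, pile=5}: pile = 5, rank = 8, lacks this property → Negative.

Negative, Positive, Negative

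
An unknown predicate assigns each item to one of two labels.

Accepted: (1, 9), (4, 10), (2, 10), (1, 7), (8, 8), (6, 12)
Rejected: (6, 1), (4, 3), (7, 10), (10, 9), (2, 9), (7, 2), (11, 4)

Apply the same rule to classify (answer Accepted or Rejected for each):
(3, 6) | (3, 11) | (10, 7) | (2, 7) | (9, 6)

Rejected, Accepted, Rejected, Rejected, Rejected

The distinguishing property — sum is even — holds for all the 'Accepted' cases and none of the 'Rejected' cases.
(3, 6): 3+6 = 9, fails this test → Rejected.
(3, 11): 3+11 = 14, checks out → Accepted.
(10, 7): 10+7 = 17, fails this test → Rejected.
(2, 7): 2+7 = 9, fails this test → Rejected.
(9, 6): 9+6 = 15, fails this test → Rejected.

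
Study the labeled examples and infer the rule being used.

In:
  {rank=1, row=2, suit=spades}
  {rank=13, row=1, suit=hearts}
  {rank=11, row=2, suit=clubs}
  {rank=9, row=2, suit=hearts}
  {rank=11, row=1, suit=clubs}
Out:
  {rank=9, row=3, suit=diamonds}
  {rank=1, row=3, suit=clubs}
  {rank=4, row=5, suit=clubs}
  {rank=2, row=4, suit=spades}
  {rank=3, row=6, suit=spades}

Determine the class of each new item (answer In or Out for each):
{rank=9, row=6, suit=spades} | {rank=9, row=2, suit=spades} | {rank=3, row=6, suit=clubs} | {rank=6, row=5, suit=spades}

Out, In, Out, Out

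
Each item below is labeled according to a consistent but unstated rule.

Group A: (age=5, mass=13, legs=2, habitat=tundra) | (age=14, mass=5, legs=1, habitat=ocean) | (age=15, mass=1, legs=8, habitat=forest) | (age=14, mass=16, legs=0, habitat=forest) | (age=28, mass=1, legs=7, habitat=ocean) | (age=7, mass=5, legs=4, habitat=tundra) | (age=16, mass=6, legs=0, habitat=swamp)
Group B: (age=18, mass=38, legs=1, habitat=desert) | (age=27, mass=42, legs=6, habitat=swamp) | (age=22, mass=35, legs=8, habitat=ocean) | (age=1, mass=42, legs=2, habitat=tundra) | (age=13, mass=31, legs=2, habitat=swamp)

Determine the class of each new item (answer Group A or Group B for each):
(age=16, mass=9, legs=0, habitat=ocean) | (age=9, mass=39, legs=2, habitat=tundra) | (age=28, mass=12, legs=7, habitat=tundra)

The distinguishing property — mass ≤ 16 — holds for all the 'Group A' cases and none of the 'Group B' cases.

Group A, Group B, Group A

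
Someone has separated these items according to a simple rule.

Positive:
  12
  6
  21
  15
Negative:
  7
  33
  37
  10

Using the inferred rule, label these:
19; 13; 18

Every 'Positive' example satisfies: multiple of 3 AND at most 21. None of the 'Negative' examples do.

Negative, Negative, Positive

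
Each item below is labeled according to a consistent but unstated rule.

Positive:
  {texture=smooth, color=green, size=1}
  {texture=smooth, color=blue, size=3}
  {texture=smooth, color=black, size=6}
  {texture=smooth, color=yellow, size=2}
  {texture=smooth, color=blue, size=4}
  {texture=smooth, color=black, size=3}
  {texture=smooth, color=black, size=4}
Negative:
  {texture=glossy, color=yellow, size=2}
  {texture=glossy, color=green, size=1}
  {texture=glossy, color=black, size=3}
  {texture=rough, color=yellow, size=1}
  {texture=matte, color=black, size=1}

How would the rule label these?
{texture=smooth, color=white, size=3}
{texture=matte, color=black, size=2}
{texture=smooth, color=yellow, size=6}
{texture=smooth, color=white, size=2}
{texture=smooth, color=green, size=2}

All 'Positive' examples share one property — texture is smooth — and every 'Negative' example lacks it.
Positive: {texture=smooth, color=white, size=3}, since texture is smooth.
Negative: {texture=matte, color=black, size=2}, since texture is matte.
Positive: {texture=smooth, color=yellow, size=6}, since texture is smooth.
Positive: {texture=smooth, color=white, size=2}, since texture is smooth.
Positive: {texture=smooth, color=green, size=2}, since texture is smooth.

Positive, Negative, Positive, Positive, Positive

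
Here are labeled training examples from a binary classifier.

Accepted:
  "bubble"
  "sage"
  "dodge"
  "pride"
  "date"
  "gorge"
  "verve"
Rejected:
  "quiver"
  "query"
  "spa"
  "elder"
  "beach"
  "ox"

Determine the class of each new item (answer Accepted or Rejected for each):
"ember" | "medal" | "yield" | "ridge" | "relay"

Checking candidate rules against both groups, what survives is: ends with 'e'.
"ember": ends with 'r', fails this test → Rejected.
"medal": ends with 'l', fails this test → Rejected.
"yield": ends with 'd', fails this test → Rejected.
"ridge": ends with 'e', qualifies → Accepted.
"relay": ends with 'y', fails this test → Rejected.

Rejected, Rejected, Rejected, Accepted, Rejected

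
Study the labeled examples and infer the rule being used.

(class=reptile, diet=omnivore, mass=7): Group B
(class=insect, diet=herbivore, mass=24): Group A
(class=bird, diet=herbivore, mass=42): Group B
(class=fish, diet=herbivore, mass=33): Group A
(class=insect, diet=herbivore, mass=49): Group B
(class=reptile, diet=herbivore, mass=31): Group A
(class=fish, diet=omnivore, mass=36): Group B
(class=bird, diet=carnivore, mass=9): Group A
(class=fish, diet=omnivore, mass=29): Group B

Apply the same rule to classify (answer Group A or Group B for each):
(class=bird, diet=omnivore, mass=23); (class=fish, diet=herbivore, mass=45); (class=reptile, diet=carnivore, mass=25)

The rule appears to be: diet is not omnivore AND mass ≤ 33.

Group B, Group B, Group A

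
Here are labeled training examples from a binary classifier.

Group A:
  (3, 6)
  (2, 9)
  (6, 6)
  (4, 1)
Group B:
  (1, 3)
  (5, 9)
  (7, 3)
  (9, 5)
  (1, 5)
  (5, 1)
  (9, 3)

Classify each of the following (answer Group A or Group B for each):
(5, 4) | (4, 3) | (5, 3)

Group A, Group A, Group B

The distinguishing property — product is even — holds for all the 'Group A' cases and none of the 'Group B' cases.
(5, 4): 5·4 = 20, passes → Group A. (4, 3): 4·3 = 12, passes → Group A. (5, 3): 5·3 = 15, lacks this property → Group B.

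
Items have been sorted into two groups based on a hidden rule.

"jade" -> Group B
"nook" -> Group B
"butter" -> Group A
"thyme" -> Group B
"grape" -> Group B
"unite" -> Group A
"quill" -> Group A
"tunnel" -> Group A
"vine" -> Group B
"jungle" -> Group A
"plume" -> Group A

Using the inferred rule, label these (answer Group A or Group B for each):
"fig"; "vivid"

Group B, Group B

The pattern is that an item is 'Group A' exactly when: contains 'u'.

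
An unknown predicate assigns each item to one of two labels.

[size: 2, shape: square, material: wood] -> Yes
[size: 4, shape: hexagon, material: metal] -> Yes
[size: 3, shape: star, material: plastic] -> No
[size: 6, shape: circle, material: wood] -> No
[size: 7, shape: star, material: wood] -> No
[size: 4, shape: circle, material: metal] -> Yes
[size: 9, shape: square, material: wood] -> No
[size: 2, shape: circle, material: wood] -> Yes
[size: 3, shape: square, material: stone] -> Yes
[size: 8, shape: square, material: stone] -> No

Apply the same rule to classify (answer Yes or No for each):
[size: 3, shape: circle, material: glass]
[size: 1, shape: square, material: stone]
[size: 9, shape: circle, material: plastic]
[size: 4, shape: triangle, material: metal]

Yes, Yes, No, Yes

A rule that fits every label: shape is not star AND size ≤ 4 — true of each 'Yes' example, false of each 'No' one.
[size: 3, shape: circle, material: glass]: shape is circle, size = 3 — has this property, so Yes. [size: 1, shape: square, material: stone]: shape is square, size = 1 — has this property, so Yes. [size: 9, shape: circle, material: plastic]: shape is circle, size = 9 — does not pass, so No. [size: 4, shape: triangle, material: metal]: shape is triangle, size = 4 — has this property, so Yes.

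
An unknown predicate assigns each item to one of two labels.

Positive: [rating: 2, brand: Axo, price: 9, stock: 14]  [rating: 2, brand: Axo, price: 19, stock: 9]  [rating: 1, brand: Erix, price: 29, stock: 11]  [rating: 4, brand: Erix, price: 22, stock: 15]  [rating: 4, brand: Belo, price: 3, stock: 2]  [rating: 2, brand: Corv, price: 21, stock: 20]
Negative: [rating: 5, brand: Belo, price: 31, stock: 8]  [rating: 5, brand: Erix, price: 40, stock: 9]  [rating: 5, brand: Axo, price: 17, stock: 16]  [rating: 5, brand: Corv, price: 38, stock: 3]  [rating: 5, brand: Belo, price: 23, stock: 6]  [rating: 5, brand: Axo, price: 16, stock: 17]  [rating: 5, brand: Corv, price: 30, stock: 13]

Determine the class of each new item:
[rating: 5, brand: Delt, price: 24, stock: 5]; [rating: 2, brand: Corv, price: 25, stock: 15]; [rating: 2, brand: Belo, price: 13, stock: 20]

The distinguishing property — rating ≤ 4 — holds for all the 'Positive' cases and none of the 'Negative' cases.

Negative, Positive, Positive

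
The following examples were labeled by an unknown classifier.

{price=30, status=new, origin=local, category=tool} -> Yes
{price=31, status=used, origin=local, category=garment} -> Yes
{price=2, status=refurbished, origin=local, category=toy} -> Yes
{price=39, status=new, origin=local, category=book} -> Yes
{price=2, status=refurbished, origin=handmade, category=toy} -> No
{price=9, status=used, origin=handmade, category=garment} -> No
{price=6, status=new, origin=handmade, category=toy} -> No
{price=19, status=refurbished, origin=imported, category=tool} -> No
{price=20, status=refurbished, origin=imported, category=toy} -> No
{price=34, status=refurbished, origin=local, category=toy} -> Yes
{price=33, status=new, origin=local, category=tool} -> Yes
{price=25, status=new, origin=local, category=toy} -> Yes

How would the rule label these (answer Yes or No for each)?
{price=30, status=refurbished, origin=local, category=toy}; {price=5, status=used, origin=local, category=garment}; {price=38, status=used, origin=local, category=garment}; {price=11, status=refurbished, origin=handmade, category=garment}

Yes, Yes, Yes, No

Every 'Yes' example satisfies: origin is local. None of the 'No' examples do.
Yes: {price=30, status=refurbished, origin=local, category=toy}, since origin is local. Yes: {price=5, status=used, origin=local, category=garment}, since origin is local. Yes: {price=38, status=used, origin=local, category=garment}, since origin is local. No: {price=11, status=refurbished, origin=handmade, category=garment}, since origin is handmade.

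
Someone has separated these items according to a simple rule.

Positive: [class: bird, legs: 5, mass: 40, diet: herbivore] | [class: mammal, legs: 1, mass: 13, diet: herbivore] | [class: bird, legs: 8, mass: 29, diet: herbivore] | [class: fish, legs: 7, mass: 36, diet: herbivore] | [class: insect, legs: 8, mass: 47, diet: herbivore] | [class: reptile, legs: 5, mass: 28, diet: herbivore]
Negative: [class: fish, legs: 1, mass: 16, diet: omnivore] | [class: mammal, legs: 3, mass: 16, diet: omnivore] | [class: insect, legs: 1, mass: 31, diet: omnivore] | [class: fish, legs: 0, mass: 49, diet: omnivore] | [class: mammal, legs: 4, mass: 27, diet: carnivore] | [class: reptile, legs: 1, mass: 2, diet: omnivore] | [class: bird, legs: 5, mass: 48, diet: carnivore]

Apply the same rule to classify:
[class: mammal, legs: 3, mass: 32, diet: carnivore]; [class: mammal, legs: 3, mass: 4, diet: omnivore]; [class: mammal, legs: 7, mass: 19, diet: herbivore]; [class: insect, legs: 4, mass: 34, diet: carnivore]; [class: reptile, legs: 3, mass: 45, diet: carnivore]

Negative, Negative, Positive, Negative, Negative

The distinguishing property — diet is herbivore — holds for all the 'Positive' cases and none of the 'Negative' cases.
[class: mammal, legs: 3, mass: 32, diet: carnivore] — diet is carnivore, hence Negative.
[class: mammal, legs: 3, mass: 4, diet: omnivore] — diet is omnivore, hence Negative.
[class: mammal, legs: 7, mass: 19, diet: herbivore] — diet is herbivore, hence Positive.
[class: insect, legs: 4, mass: 34, diet: carnivore] — diet is carnivore, hence Negative.
[class: reptile, legs: 3, mass: 45, diet: carnivore] — diet is carnivore, hence Negative.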